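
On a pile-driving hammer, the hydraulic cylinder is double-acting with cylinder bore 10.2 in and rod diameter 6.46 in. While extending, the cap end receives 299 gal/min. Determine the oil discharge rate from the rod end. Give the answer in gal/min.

Q_out ≈ 179 gal/min

Cap-side area A_cap = π/4 × (10.2 in)² = 81.71 in^2
Rod-side annular area A_ann = π/4 × (10.2² − 6.46²) = 48.94 in^2
Piston speed v = Q_in/A_cap; rod-end outflow Q_out = v × A_ann = Q_in × A_ann/A_cap.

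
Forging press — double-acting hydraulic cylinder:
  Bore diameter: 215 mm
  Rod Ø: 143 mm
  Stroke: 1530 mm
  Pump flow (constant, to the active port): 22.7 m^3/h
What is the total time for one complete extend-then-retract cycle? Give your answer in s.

Cap-side area A_cap = π/4 × (215 mm)² = 36310 mm^2
Rod-side annular area A_ann = π/4 × (215² − 143²) = 20240 mm^2
t_ext = A_cap·L/Q = 8.809 s
t_ret = A_ann·L/Q = 4.912 s
t_cycle = t_ext + t_ret

t ≈ 13.7 s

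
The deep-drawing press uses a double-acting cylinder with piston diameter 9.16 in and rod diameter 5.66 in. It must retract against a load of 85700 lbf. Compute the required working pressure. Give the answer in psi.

P ≈ 2100 psi

Rod-side annular area A_ann = π/4 × (9.16² − 5.66²) = 40.74 in^2
Retraction: pressure acts on the annular area.
P = F / A = 85700 lbf / A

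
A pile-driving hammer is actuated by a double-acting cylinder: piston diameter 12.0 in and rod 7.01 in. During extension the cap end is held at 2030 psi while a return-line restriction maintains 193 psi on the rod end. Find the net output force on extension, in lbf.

F ≈ 2.15e5 lbf

Cap-side area A_cap = π/4 × (12.0 in)² = 113.1 in^2
Rod-side annular area A_ann = π/4 × (12.0² − 7.01²) = 74.50 in^2
Net thrust = P_cap·A_cap − P_rod·A_ann = 2.296e5 lbf − 14380 lbf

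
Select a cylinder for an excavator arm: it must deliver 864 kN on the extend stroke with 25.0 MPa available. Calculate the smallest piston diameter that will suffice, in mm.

D ≈ 210 mm

Extension force acts on the full piston face: F = P × (π/4)D².
D = √(4F / (πP)) = √(4 × 864 kN / (π × 25.0 MPa))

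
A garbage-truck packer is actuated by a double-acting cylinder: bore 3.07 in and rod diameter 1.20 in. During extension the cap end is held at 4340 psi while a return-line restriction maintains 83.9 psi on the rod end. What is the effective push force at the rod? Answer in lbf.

F ≈ 31600 lbf

Cap-side area A_cap = π/4 × (3.07 in)² = 7.402 in^2
Rod-side annular area A_ann = π/4 × (3.07² − 1.20²) = 6.271 in^2
Net thrust = P_cap·A_cap − P_rod·A_ann = 32130 lbf − 526.2 lbf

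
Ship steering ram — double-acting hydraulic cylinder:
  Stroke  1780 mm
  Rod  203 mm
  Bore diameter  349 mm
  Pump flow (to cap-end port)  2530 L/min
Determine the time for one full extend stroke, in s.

t ≈ 4.04 s

Cap-side area A_cap = π/4 × (349 mm)² = 95660 mm^2
Swept volume V = A × L; t = V / Q = A·L / Q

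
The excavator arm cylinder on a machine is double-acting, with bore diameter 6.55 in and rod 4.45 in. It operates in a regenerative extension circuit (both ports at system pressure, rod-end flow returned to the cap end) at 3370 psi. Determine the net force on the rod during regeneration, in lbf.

F ≈ 52400 lbf

With equal pressure on both faces, forces on the annular region cancel; the net push is pressure × rod cross-section.
Rod cross-section A_rod = π/4 × (4.45 in)² = 15.55 in^2
F = P × A_rod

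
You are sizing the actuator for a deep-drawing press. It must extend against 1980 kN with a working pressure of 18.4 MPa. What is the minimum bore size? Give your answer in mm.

D ≈ 370 mm

Extension force acts on the full piston face: F = P × (π/4)D².
D = √(4F / (πP)) = √(4 × 1980 kN / (π × 18.4 MPa))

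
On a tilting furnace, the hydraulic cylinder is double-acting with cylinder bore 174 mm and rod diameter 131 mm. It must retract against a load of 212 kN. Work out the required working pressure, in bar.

Rod-side annular area A_ann = π/4 × (174² − 131²) = 10300 mm^2
Retraction: pressure acts on the annular area.
P = F / A = 212 kN / A

P ≈ 206 bar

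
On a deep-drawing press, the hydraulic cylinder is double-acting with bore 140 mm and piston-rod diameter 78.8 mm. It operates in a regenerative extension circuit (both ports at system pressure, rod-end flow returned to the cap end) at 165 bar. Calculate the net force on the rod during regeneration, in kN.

With equal pressure on both faces, forces on the annular region cancel; the net push is pressure × rod cross-section.
Rod cross-section A_rod = π/4 × (78.8 mm)² = 4877 mm^2
F = P × A_rod

F ≈ 80.5 kN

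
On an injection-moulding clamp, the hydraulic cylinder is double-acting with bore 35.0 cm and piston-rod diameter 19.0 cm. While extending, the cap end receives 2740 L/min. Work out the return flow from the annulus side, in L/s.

Cap-side area A_cap = π/4 × (35.0 cm)² = 962.1 cm^2
Rod-side annular area A_ann = π/4 × (35.0² − 19.0²) = 678.6 cm^2
Piston speed v = Q_in/A_cap; rod-end outflow Q_out = v × A_ann = Q_in × A_ann/A_cap.

Q_out ≈ 32.2 L/s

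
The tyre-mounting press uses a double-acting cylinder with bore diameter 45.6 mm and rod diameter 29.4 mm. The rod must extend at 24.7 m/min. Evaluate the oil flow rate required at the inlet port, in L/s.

Q ≈ 0.672 L/s

Cap-side area A_cap = π/4 × (45.6 mm)² = 1633 mm^2
Q = A × v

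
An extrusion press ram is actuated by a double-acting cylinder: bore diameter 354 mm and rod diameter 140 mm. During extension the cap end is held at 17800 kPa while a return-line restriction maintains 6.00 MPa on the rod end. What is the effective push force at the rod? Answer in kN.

Cap-side area A_cap = π/4 × (354 mm)² = 98420 mm^2
Rod-side annular area A_ann = π/4 × (354² − 140²) = 83030 mm^2
Net thrust = P_cap·A_cap − P_rod·A_ann = 1752 kN − 498.2 kN

F ≈ 1250 kN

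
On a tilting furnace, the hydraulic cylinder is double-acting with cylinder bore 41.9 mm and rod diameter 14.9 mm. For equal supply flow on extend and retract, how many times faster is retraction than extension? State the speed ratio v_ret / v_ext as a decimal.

v_ret/v_ext ≈ 1.14

Cap-side area A_cap = π/4 × (41.9 mm)² = 1379 mm^2
Rod-side annular area A_ann = π/4 × (41.9² − 14.9²) = 1204 mm^2
For equal Q, v ∝ 1/A, so v_ret/v_ext = A_cap/A_ann.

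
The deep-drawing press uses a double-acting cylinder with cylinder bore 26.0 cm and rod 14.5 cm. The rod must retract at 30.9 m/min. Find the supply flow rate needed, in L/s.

Q ≈ 18.8 L/s

Rod-side annular area A_ann = π/4 × (26.0² − 14.5²) = 365.8 cm^2
Q = A × v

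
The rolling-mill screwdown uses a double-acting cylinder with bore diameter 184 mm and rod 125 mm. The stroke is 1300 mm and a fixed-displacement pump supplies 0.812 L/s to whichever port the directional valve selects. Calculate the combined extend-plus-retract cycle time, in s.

Cap-side area A_cap = π/4 × (184 mm)² = 26590 mm^2
Rod-side annular area A_ann = π/4 × (184² − 125²) = 14320 mm^2
t_ext = A_cap·L/Q = 42.57 s
t_ret = A_ann·L/Q = 22.92 s
t_cycle = t_ext + t_ret

t ≈ 65.5 s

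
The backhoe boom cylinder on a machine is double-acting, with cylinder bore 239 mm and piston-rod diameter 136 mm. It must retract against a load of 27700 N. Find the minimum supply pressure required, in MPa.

Rod-side annular area A_ann = π/4 × (239² − 136²) = 30340 mm^2
Retraction: pressure acts on the annular area.
P = F / A = 27700 N / A

P ≈ 0.913 MPa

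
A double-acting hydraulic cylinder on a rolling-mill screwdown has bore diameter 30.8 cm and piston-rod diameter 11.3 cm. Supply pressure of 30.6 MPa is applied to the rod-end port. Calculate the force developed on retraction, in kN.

Rod-side annular area A_ann = π/4 × (30.8² − 11.3²) = 644.8 cm^2
On retraction the pressure acts on the annular area (bore minus rod).
F = P × A_ann

F ≈ 1970 kN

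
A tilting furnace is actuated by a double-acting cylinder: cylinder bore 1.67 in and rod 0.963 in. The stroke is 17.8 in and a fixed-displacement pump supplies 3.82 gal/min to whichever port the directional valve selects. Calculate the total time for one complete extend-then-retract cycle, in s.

Cap-side area A_cap = π/4 × (1.67 in)² = 2.190 in^2
Rod-side annular area A_ann = π/4 × (1.67² − 0.963²) = 1.462 in^2
t_ext = A_cap·L/Q = 2.651 s
t_ret = A_ann·L/Q = 1.770 s
t_cycle = t_ext + t_ret

t ≈ 4.42 s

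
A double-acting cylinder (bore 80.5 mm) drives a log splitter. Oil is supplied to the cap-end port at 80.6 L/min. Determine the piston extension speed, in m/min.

v ≈ 15.8 m/min

Cap-side area A_cap = π/4 × (80.5 mm)² = 5090 mm^2
v = Q / A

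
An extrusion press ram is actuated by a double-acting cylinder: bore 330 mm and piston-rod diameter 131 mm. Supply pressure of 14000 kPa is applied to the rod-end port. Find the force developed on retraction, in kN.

F ≈ 1010 kN

Rod-side annular area A_ann = π/4 × (330² − 131²) = 72050 mm^2
On retraction the pressure acts on the annular area (bore minus rod).
F = P × A_ann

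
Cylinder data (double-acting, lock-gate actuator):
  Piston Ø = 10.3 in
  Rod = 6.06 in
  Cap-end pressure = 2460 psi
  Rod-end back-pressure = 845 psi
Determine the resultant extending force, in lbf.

F ≈ 1.59e5 lbf

Cap-side area A_cap = π/4 × (10.3 in)² = 83.32 in^2
Rod-side annular area A_ann = π/4 × (10.3² − 6.06²) = 54.48 in^2
Net thrust = P_cap·A_cap − P_rod·A_ann = 2.050e5 lbf − 46040 lbf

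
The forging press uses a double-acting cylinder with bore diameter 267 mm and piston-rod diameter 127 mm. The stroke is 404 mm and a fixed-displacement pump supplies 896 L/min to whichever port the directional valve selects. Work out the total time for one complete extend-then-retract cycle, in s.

Cap-side area A_cap = π/4 × (267 mm)² = 55990 mm^2
Rod-side annular area A_ann = π/4 × (267² − 127²) = 43320 mm^2
t_ext = A_cap·L/Q = 1.515 s
t_ret = A_ann·L/Q = 1.172 s
t_cycle = t_ext + t_ret

t ≈ 2.69 s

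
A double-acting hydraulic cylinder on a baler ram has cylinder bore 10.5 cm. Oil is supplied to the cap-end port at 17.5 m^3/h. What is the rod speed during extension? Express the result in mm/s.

v ≈ 561 mm/s

Cap-side area A_cap = π/4 × (10.5 cm)² = 86.59 cm^2
v = Q / A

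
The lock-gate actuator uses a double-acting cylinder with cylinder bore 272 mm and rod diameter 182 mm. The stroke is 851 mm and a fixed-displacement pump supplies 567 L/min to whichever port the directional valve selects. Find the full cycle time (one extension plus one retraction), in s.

t ≈ 8.12 s

Cap-side area A_cap = π/4 × (272 mm)² = 58110 mm^2
Rod-side annular area A_ann = π/4 × (272² − 182²) = 32090 mm^2
t_ext = A_cap·L/Q = 5.233 s
t_ret = A_ann·L/Q = 2.890 s
t_cycle = t_ext + t_ret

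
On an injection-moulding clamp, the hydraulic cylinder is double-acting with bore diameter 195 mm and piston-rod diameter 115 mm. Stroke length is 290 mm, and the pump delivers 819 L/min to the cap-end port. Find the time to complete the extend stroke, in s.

t ≈ 0.634 s

Cap-side area A_cap = π/4 × (195 mm)² = 29860 mm^2
Swept volume V = A × L; t = V / Q = A·L / Q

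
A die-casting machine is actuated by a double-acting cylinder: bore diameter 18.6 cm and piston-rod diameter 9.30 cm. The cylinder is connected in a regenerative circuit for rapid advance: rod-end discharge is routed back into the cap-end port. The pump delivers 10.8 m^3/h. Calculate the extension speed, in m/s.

v ≈ 0.442 m/s

In regeneration the rod-end outflow joins the pump flow into the cap end, so the net volume the pump must supply per unit advance equals the rod cross-section area.
Rod cross-section A_rod = π/4 × (9.30 cm)² = 67.93 cm^2
v = Q_pump / A_rod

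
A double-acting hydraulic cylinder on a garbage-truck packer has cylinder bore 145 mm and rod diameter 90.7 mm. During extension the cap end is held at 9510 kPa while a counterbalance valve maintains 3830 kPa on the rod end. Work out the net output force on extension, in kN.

Cap-side area A_cap = π/4 × (145 mm)² = 16510 mm^2
Rod-side annular area A_ann = π/4 × (145² − 90.7²) = 10050 mm^2
Net thrust = P_cap·A_cap − P_rod·A_ann = 157.0 kN − 38.50 kN

F ≈ 119 kN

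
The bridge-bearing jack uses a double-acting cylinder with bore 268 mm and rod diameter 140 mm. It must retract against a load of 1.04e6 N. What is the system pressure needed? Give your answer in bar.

Rod-side annular area A_ann = π/4 × (268² − 140²) = 41020 mm^2
Retraction: pressure acts on the annular area.
P = F / A = 1.04e6 N / A

P ≈ 254 bar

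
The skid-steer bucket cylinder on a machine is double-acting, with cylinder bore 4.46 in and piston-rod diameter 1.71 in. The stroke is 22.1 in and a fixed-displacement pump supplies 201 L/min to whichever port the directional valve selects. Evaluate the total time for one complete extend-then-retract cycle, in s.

Cap-side area A_cap = π/4 × (4.46 in)² = 15.62 in^2
Rod-side annular area A_ann = π/4 × (4.46² − 1.71²) = 13.33 in^2
t_ext = A_cap·L/Q = 1.689 s
t_ret = A_ann·L/Q = 1.441 s
t_cycle = t_ext + t_ret

t ≈ 3.13 s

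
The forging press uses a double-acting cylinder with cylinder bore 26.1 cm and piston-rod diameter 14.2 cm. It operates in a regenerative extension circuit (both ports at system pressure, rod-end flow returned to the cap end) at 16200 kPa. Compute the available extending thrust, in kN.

F ≈ 257 kN

With equal pressure on both faces, forces on the annular region cancel; the net push is pressure × rod cross-section.
Rod cross-section A_rod = π/4 × (14.2 cm)² = 158.4 cm^2
F = P × A_rod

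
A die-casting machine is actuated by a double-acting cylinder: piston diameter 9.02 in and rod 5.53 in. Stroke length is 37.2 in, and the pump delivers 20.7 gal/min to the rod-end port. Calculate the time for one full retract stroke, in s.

Rod-side annular area A_ann = π/4 × (9.02² − 5.53²) = 39.88 in^2
Swept volume V = A × L; t = V / Q = A·L / Q

t ≈ 18.6 s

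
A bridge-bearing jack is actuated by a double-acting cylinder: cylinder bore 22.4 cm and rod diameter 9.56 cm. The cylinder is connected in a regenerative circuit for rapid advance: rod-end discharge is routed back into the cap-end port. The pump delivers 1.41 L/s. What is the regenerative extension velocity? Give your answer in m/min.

In regeneration the rod-end outflow joins the pump flow into the cap end, so the net volume the pump must supply per unit advance equals the rod cross-section area.
Rod cross-section A_rod = π/4 × (9.56 cm)² = 71.78 cm^2
v = Q_pump / A_rod

v ≈ 11.8 m/min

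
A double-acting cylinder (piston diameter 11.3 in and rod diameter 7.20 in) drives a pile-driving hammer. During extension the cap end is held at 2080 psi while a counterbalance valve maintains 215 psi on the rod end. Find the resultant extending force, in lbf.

F ≈ 1.96e5 lbf

Cap-side area A_cap = π/4 × (11.3 in)² = 100.3 in^2
Rod-side annular area A_ann = π/4 × (11.3² − 7.20²) = 59.57 in^2
Net thrust = P_cap·A_cap − P_rod·A_ann = 2.086e5 lbf − 12810 lbf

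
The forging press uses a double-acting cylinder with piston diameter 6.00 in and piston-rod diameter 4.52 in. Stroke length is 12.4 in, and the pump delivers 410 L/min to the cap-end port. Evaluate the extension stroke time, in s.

t ≈ 0.841 s

Cap-side area A_cap = π/4 × (6.00 in)² = 28.27 in^2
Swept volume V = A × L; t = V / Q = A·L / Q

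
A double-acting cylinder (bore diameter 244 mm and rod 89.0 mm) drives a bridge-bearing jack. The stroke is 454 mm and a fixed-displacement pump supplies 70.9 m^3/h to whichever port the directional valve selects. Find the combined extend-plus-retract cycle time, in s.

Cap-side area A_cap = π/4 × (244 mm)² = 46760 mm^2
Rod-side annular area A_ann = π/4 × (244² − 89.0²) = 40540 mm^2
t_ext = A_cap·L/Q = 1.078 s
t_ret = A_ann·L/Q = 0.9345 s
t_cycle = t_ext + t_ret

t ≈ 2.01 s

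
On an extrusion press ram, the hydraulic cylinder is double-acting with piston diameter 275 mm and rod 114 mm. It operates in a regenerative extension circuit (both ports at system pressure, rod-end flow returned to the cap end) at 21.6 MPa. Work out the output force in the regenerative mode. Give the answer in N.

With equal pressure on both faces, forces on the annular region cancel; the net push is pressure × rod cross-section.
Rod cross-section A_rod = π/4 × (114 mm)² = 10210 mm^2
F = P × A_rod

F ≈ 2.20e5 N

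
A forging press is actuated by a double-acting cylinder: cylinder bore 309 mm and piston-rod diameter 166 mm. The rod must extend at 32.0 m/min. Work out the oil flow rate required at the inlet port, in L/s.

Cap-side area A_cap = π/4 × (309 mm)² = 74990 mm^2
Q = A × v

Q ≈ 40.0 L/s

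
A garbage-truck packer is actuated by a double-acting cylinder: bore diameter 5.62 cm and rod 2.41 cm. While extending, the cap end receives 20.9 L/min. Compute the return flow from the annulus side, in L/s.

Cap-side area A_cap = π/4 × (5.62 cm)² = 24.81 cm^2
Rod-side annular area A_ann = π/4 × (5.62² − 2.41²) = 20.24 cm^2
Piston speed v = Q_in/A_cap; rod-end outflow Q_out = v × A_ann = Q_in × A_ann/A_cap.

Q_out ≈ 0.284 L/s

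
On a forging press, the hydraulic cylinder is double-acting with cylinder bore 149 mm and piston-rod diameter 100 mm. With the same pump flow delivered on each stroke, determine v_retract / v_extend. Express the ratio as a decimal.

v_ret/v_ext ≈ 1.82

Cap-side area A_cap = π/4 × (149 mm)² = 17440 mm^2
Rod-side annular area A_ann = π/4 × (149² − 100²) = 9583 mm^2
For equal Q, v ∝ 1/A, so v_ret/v_ext = A_cap/A_ann.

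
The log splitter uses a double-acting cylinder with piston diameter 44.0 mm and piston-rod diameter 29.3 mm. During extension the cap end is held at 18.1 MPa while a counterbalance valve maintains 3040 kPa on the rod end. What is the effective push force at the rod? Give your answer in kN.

Cap-side area A_cap = π/4 × (44.0 mm)² = 1521 mm^2
Rod-side annular area A_ann = π/4 × (44.0² − 29.3²) = 846.3 mm^2
Net thrust = P_cap·A_cap − P_rod·A_ann = 27.52 kN − 2.573 kN

F ≈ 24.9 kN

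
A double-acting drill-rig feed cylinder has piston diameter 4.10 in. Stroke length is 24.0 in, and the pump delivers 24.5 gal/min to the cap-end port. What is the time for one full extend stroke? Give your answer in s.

t ≈ 3.36 s

Cap-side area A_cap = π/4 × (4.10 in)² = 13.20 in^2
Swept volume V = A × L; t = V / Q = A·L / Q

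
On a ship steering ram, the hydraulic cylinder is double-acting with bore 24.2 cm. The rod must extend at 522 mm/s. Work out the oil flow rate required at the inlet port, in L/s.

Cap-side area A_cap = π/4 × (24.2 cm)² = 460.0 cm^2
Q = A × v

Q ≈ 24.0 L/s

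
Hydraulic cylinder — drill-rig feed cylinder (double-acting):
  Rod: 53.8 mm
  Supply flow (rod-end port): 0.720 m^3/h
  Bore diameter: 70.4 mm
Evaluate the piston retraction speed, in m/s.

v ≈ 0.124 m/s

Rod-side annular area A_ann = π/4 × (70.4² − 53.8²) = 1619 mm^2
Flow into the rod-end port fills the annular volume.
v = Q / A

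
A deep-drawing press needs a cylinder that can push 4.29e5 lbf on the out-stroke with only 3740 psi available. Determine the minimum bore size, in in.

D ≈ 12.1 in

Extension force acts on the full piston face: F = P × (π/4)D².
D = √(4F / (πP)) = √(4 × 4.29e5 lbf / (π × 3740 psi))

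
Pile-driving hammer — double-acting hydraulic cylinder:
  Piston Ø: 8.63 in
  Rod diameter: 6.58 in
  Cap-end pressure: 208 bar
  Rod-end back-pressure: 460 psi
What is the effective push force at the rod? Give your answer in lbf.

F ≈ 1.65e5 lbf

Cap-side area A_cap = π/4 × (8.63 in)² = 58.49 in^2
Rod-side annular area A_ann = π/4 × (8.63² − 6.58²) = 24.49 in^2
Net thrust = P_cap·A_cap − P_rod·A_ann = 1.765e5 lbf − 11260 lbf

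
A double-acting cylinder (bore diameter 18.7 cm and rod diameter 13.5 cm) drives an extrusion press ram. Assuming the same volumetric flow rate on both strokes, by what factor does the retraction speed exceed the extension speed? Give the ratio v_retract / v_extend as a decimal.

v_ret/v_ext ≈ 2.09

Cap-side area A_cap = π/4 × (18.7 cm)² = 274.6 cm^2
Rod-side annular area A_ann = π/4 × (18.7² − 13.5²) = 131.5 cm^2
For equal Q, v ∝ 1/A, so v_ret/v_ext = A_cap/A_ann.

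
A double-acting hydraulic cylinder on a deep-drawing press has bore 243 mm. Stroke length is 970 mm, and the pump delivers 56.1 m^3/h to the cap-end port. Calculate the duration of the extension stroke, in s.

Cap-side area A_cap = π/4 × (243 mm)² = 46380 mm^2
Swept volume V = A × L; t = V / Q = A·L / Q

t ≈ 2.89 s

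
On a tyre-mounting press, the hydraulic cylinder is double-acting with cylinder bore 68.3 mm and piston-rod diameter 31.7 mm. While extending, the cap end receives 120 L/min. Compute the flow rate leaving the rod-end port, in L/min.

Q_out ≈ 94.2 L/min

Cap-side area A_cap = π/4 × (68.3 mm)² = 3664 mm^2
Rod-side annular area A_ann = π/4 × (68.3² − 31.7²) = 2875 mm^2
Piston speed v = Q_in/A_cap; rod-end outflow Q_out = v × A_ann = Q_in × A_ann/A_cap.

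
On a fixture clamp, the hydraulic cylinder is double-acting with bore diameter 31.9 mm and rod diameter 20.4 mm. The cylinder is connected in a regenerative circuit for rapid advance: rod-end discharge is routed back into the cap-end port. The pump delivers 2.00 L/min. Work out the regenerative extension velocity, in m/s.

v ≈ 0.102 m/s

In regeneration the rod-end outflow joins the pump flow into the cap end, so the net volume the pump must supply per unit advance equals the rod cross-section area.
Rod cross-section A_rod = π/4 × (20.4 mm)² = 326.9 mm^2
v = Q_pump / A_rod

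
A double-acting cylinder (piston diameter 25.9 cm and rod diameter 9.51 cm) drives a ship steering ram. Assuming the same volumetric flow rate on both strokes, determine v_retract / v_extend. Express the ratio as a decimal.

Cap-side area A_cap = π/4 × (25.9 cm)² = 526.9 cm^2
Rod-side annular area A_ann = π/4 × (25.9² − 9.51²) = 455.8 cm^2
For equal Q, v ∝ 1/A, so v_ret/v_ext = A_cap/A_ann.

v_ret/v_ext ≈ 1.16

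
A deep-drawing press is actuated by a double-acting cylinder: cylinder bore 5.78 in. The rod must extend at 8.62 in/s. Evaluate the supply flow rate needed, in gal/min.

Cap-side area A_cap = π/4 × (5.78 in)² = 26.24 in^2
Q = A × v

Q ≈ 58.7 gal/min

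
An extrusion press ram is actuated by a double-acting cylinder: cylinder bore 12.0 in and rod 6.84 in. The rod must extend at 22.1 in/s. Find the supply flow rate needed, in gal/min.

Cap-side area A_cap = π/4 × (12.0 in)² = 113.1 in^2
Q = A × v

Q ≈ 649 gal/min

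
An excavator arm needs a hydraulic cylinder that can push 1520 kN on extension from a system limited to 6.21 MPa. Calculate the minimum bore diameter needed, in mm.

D ≈ 558 mm

Extension force acts on the full piston face: F = P × (π/4)D².
D = √(4F / (πP)) = √(4 × 1520 kN / (π × 6.21 MPa))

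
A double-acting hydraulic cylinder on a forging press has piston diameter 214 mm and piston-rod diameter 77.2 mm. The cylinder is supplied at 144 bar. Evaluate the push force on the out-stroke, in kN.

F ≈ 518 kN

Cap-side area A_cap = π/4 × (214 mm)² = 35970 mm^2
F = P × A_cap = 144 bar × A_cap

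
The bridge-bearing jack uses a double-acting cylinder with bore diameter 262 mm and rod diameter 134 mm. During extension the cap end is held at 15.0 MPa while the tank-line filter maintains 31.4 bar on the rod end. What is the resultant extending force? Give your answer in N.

F ≈ 6.84e5 N

Cap-side area A_cap = π/4 × (262 mm)² = 53910 mm^2
Rod-side annular area A_ann = π/4 × (262² − 134²) = 39810 mm^2
Net thrust = P_cap·A_cap − P_rod·A_ann = 8.087e5 N − 1.250e5 N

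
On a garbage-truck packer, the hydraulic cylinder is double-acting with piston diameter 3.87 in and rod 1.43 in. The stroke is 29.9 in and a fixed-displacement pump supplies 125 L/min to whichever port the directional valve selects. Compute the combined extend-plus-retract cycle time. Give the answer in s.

Cap-side area A_cap = π/4 × (3.87 in)² = 11.76 in^2
Rod-side annular area A_ann = π/4 × (3.87² − 1.43²) = 10.16 in^2
t_ext = A_cap·L/Q = 2.766 s
t_ret = A_ann·L/Q = 2.389 s
t_cycle = t_ext + t_ret

t ≈ 5.16 s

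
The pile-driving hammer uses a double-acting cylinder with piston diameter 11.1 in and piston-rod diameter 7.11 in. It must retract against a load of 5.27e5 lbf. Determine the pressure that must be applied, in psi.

P ≈ 9240 psi

Rod-side annular area A_ann = π/4 × (11.1² − 7.11²) = 57.07 in^2
Retraction: pressure acts on the annular area.
P = F / A = 5.27e5 lbf / A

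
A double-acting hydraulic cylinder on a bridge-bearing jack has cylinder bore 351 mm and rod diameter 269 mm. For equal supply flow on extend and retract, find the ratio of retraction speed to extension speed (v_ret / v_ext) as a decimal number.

v_ret/v_ext ≈ 2.42

Cap-side area A_cap = π/4 × (351 mm)² = 96760 mm^2
Rod-side annular area A_ann = π/4 × (351² − 269²) = 39930 mm^2
For equal Q, v ∝ 1/A, so v_ret/v_ext = A_cap/A_ann.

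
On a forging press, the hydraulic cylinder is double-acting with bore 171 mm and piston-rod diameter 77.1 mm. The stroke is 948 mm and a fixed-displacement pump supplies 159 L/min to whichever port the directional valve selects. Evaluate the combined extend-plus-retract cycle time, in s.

Cap-side area A_cap = π/4 × (171 mm)² = 22970 mm^2
Rod-side annular area A_ann = π/4 × (171² − 77.1²) = 18300 mm^2
t_ext = A_cap·L/Q = 8.216 s
t_ret = A_ann·L/Q = 6.546 s
t_cycle = t_ext + t_ret

t ≈ 14.8 s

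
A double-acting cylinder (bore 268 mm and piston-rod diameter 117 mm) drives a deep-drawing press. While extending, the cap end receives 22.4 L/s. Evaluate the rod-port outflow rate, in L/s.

Cap-side area A_cap = π/4 × (268 mm)² = 56410 mm^2
Rod-side annular area A_ann = π/4 × (268² − 117²) = 45660 mm^2
Piston speed v = Q_in/A_cap; rod-end outflow Q_out = v × A_ann = Q_in × A_ann/A_cap.

Q_out ≈ 18.1 L/s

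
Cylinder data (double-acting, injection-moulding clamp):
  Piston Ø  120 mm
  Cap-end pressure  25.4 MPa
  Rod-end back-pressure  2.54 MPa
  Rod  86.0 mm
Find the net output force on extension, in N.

F ≈ 2.73e5 N

Cap-side area A_cap = π/4 × (120 mm)² = 11310 mm^2
Rod-side annular area A_ann = π/4 × (120² − 86.0²) = 5501 mm^2
Net thrust = P_cap·A_cap − P_rod·A_ann = 2.873e5 N − 13970 N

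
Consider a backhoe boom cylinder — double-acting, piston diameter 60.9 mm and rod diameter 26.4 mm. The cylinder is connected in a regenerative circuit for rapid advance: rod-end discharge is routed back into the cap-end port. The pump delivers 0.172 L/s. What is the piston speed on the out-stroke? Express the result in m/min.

v ≈ 18.9 m/min

In regeneration the rod-end outflow joins the pump flow into the cap end, so the net volume the pump must supply per unit advance equals the rod cross-section area.
Rod cross-section A_rod = π/4 × (26.4 mm)² = 547.4 mm^2
v = Q_pump / A_rod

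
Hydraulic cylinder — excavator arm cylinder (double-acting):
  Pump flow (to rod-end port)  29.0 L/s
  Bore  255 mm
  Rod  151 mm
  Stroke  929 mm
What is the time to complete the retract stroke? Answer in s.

t ≈ 1.06 s

Rod-side annular area A_ann = π/4 × (255² − 151²) = 33160 mm^2
Swept volume V = A × L; t = V / Q = A·L / Q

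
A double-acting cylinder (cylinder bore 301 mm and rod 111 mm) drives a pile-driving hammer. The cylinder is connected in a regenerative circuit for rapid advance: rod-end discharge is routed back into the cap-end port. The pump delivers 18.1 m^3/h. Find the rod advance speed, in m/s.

v ≈ 0.520 m/s

In regeneration the rod-end outflow joins the pump flow into the cap end, so the net volume the pump must supply per unit advance equals the rod cross-section area.
Rod cross-section A_rod = π/4 × (111 mm)² = 9677 mm^2
v = Q_pump / A_rod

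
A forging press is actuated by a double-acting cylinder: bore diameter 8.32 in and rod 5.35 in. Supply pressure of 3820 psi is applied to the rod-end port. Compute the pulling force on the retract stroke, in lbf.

F ≈ 1.22e5 lbf

Rod-side annular area A_ann = π/4 × (8.32² − 5.35²) = 31.89 in^2
On retraction the pressure acts on the annular area (bore minus rod).
F = P × A_ann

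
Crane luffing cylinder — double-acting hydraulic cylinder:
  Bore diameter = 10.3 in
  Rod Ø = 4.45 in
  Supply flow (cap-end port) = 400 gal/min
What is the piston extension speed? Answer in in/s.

v ≈ 18.5 in/s

Cap-side area A_cap = π/4 × (10.3 in)² = 83.32 in^2
v = Q / A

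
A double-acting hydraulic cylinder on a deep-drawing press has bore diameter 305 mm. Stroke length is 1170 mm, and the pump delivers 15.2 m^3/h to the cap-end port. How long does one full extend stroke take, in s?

t ≈ 20.2 s

Cap-side area A_cap = π/4 × (305 mm)² = 73060 mm^2
Swept volume V = A × L; t = V / Q = A·L / Q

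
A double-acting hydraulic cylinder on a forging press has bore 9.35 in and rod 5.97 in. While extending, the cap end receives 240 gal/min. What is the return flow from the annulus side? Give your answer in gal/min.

Q_out ≈ 142 gal/min

Cap-side area A_cap = π/4 × (9.35 in)² = 68.66 in^2
Rod-side annular area A_ann = π/4 × (9.35² − 5.97²) = 40.67 in^2
Piston speed v = Q_in/A_cap; rod-end outflow Q_out = v × A_ann = Q_in × A_ann/A_cap.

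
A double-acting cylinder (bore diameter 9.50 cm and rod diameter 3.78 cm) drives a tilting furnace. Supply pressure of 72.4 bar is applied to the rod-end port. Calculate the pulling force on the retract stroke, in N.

Rod-side annular area A_ann = π/4 × (9.50² − 3.78²) = 59.66 cm^2
On retraction the pressure acts on the annular area (bore minus rod).
F = P × A_ann

F ≈ 43200 N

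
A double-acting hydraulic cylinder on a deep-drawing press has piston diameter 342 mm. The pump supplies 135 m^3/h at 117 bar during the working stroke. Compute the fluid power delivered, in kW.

Hydraulic power = P × Q

W ≈ 439 kW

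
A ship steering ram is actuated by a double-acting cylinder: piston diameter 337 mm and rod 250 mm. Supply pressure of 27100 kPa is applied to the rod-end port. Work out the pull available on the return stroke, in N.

Rod-side annular area A_ann = π/4 × (337² − 250²) = 40110 mm^2
On retraction the pressure acts on the annular area (bore minus rod).
F = P × A_ann

F ≈ 1.09e6 N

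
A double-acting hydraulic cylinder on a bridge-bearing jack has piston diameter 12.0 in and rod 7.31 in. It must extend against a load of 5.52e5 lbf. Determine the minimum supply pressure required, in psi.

P ≈ 4880 psi

Cap-side area A_cap = π/4 × (12.0 in)² = 113.1 in^2
P = F / A = 5.52e5 lbf / A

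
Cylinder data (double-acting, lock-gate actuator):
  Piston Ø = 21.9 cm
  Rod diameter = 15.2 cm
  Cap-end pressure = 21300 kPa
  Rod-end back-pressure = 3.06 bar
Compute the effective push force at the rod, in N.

F ≈ 7.96e5 N

Cap-side area A_cap = π/4 × (21.9 cm)² = 376.7 cm^2
Rod-side annular area A_ann = π/4 × (21.9² − 15.2²) = 195.2 cm^2
Net thrust = P_cap·A_cap − P_rod·A_ann = 8.023e5 N − 5974 N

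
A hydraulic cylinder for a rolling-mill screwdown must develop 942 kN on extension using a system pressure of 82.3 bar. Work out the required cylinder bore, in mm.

D ≈ 382 mm

Extension force acts on the full piston face: F = P × (π/4)D².
D = √(4F / (πP)) = √(4 × 942 kN / (π × 82.3 bar))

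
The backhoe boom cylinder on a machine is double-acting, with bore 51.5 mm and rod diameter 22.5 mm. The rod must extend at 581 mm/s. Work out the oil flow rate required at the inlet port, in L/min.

Cap-side area A_cap = π/4 × (51.5 mm)² = 2083 mm^2
Q = A × v

Q ≈ 72.6 L/min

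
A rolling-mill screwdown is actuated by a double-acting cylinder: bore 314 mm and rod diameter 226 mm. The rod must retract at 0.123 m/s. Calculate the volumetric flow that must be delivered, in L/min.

Q ≈ 275 L/min

Rod-side annular area A_ann = π/4 × (314² − 226²) = 37320 mm^2
Q = A × v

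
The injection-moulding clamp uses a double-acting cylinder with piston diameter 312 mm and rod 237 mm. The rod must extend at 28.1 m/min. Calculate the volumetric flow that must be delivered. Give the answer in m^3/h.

Cap-side area A_cap = π/4 × (312 mm)² = 76450 mm^2
Q = A × v

Q ≈ 129 m^3/h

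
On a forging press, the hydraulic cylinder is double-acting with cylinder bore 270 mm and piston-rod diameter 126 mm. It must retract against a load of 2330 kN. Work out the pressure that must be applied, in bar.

Rod-side annular area A_ann = π/4 × (270² − 126²) = 44790 mm^2
Retraction: pressure acts on the annular area.
P = F / A = 2330 kN / A

P ≈ 520 bar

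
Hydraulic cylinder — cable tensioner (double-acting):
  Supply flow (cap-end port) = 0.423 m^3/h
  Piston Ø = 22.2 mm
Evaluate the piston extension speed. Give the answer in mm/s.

Cap-side area A_cap = π/4 × (22.2 mm)² = 387.1 mm^2
v = Q / A

v ≈ 304 mm/s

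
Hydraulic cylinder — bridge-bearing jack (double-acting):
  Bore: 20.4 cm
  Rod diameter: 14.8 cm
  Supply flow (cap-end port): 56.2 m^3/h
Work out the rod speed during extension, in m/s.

v ≈ 0.478 m/s

Cap-side area A_cap = π/4 × (20.4 cm)² = 326.9 cm^2
v = Q / A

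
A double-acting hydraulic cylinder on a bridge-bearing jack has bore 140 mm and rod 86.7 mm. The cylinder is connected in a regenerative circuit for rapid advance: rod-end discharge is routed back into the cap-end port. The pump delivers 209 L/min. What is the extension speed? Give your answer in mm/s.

v ≈ 590 mm/s

In regeneration the rod-end outflow joins the pump flow into the cap end, so the net volume the pump must supply per unit advance equals the rod cross-section area.
Rod cross-section A_rod = π/4 × (86.7 mm)² = 5904 mm^2
v = Q_pump / A_rod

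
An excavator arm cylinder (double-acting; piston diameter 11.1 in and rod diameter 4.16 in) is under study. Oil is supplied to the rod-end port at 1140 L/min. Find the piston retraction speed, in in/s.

Rod-side annular area A_ann = π/4 × (11.1² − 4.16²) = 83.18 in^2
Flow into the rod-end port fills the annular volume.
v = Q / A

v ≈ 13.9 in/s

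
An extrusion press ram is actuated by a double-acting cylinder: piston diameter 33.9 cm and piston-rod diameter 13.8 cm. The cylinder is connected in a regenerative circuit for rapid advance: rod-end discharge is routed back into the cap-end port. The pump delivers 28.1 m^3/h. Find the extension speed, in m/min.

v ≈ 31.3 m/min

In regeneration the rod-end outflow joins the pump flow into the cap end, so the net volume the pump must supply per unit advance equals the rod cross-section area.
Rod cross-section A_rod = π/4 × (13.8 cm)² = 149.6 cm^2
v = Q_pump / A_rod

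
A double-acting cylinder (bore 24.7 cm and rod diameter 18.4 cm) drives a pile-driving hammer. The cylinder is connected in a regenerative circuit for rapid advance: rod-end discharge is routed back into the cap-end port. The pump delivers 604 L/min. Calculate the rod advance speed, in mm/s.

v ≈ 379 mm/s

In regeneration the rod-end outflow joins the pump flow into the cap end, so the net volume the pump must supply per unit advance equals the rod cross-section area.
Rod cross-section A_rod = π/4 × (18.4 cm)² = 265.9 cm^2
v = Q_pump / A_rod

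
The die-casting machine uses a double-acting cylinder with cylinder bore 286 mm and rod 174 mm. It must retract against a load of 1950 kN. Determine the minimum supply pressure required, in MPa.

Rod-side annular area A_ann = π/4 × (286² − 174²) = 40460 mm^2
Retraction: pressure acts on the annular area.
P = F / A = 1950 kN / A

P ≈ 48.2 MPa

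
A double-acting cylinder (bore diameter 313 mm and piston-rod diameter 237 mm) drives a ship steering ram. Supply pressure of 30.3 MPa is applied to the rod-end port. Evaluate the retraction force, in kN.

Rod-side annular area A_ann = π/4 × (313² − 237²) = 32830 mm^2
On retraction the pressure acts on the annular area (bore minus rod).
F = P × A_ann

F ≈ 995 kN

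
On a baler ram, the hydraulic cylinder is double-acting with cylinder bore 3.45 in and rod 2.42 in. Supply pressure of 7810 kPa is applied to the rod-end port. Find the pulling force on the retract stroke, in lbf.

F ≈ 5380 lbf

Rod-side annular area A_ann = π/4 × (3.45² − 2.42²) = 4.749 in^2
On retraction the pressure acts on the annular area (bore minus rod).
F = P × A_ann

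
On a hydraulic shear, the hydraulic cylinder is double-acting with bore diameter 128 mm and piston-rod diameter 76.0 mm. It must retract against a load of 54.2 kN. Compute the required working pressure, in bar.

Rod-side annular area A_ann = π/4 × (128² − 76.0²) = 8332 mm^2
Retraction: pressure acts on the annular area.
P = F / A = 54.2 kN / A

P ≈ 65.1 bar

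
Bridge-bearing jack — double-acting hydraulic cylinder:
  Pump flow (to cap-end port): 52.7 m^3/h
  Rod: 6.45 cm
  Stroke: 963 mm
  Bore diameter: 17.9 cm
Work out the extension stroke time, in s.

Cap-side area A_cap = π/4 × (17.9 cm)² = 251.6 cm^2
Swept volume V = A × L; t = V / Q = A·L / Q

t ≈ 1.66 s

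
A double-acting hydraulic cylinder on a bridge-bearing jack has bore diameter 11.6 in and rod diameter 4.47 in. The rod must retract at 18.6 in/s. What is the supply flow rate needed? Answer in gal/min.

Rod-side annular area A_ann = π/4 × (11.6² − 4.47²) = 89.99 in^2
Q = A × v

Q ≈ 435 gal/min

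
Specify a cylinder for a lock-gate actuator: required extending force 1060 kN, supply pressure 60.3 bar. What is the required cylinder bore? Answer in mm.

Extension force acts on the full piston face: F = P × (π/4)D².
D = √(4F / (πP)) = √(4 × 1060 kN / (π × 60.3 bar))

D ≈ 473 mm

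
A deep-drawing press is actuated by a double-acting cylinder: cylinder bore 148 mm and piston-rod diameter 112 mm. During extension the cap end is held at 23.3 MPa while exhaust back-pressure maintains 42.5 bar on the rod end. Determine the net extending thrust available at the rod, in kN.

Cap-side area A_cap = π/4 × (148 mm)² = 17200 mm^2
Rod-side annular area A_ann = π/4 × (148² − 112²) = 7351 mm^2
Net thrust = P_cap·A_cap − P_rod·A_ann = 400.8 kN − 31.24 kN

F ≈ 370 kN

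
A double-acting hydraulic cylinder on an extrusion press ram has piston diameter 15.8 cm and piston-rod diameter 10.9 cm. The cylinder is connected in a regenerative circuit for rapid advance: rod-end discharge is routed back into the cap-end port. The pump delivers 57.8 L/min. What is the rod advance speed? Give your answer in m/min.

v ≈ 6.19 m/min

In regeneration the rod-end outflow joins the pump flow into the cap end, so the net volume the pump must supply per unit advance equals the rod cross-section area.
Rod cross-section A_rod = π/4 × (10.9 cm)² = 93.31 cm^2
v = Q_pump / A_rod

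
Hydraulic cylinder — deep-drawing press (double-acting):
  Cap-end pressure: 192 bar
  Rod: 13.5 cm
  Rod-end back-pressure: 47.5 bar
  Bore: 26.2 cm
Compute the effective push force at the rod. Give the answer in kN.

Cap-side area A_cap = π/4 × (26.2 cm)² = 539.1 cm^2
Rod-side annular area A_ann = π/4 × (26.2² − 13.5²) = 396.0 cm^2
Net thrust = P_cap·A_cap − P_rod·A_ann = 1035 kN − 188.1 kN

F ≈ 847 kN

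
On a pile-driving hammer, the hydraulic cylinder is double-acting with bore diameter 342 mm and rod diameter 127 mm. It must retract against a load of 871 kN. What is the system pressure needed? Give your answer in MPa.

P ≈ 11.0 MPa

Rod-side annular area A_ann = π/4 × (342² − 127²) = 79200 mm^2
Retraction: pressure acts on the annular area.
P = F / A = 871 kN / A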